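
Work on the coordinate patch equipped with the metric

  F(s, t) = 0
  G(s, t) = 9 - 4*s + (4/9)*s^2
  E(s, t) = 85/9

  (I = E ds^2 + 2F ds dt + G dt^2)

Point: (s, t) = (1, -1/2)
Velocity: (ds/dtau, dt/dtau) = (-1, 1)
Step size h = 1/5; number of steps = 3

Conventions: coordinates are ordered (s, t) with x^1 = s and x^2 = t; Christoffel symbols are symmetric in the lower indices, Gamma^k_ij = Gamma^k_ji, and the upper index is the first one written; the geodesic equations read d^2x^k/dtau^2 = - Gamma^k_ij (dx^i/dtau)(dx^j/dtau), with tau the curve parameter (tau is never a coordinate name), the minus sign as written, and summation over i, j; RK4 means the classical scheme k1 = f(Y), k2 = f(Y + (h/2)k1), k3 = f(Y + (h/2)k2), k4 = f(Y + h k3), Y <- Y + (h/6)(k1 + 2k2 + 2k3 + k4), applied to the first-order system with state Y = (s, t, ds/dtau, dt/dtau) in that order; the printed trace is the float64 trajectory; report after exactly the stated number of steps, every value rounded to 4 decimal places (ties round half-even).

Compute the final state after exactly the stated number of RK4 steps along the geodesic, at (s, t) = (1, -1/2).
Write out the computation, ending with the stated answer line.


f(Y) = (ds/dtau, dt/dtau, -Gamma^s_ij Y'^i Y'^j, -Gamma^t_ij Y'^i Y'^j) with the Gammas evaluated at the stage position; h = 0.200000; intermediate values shown to 6 dp
step 0: s = 1.0000, t = -0.5000, ds/dtau = -1.0000, dt/dtau = 1.0000
step 1:
  k1: at (s, t) = (1.000000, -0.500000), (ds/dtau, dt/dtau) = (-1.000000, 1.000000); Gamma_sss = 0.000000, Gamma_sst = 0.000000, Gamma_stt = 0.164706, Gamma_tss = 0.000000, Gamma_tst = -0.285714, Gamma_ttt = 0.000000; k1 = (-1.000000, 1.000000, -0.164706, -0.571429)
  k2: at (s, t) = (0.900000, -0.400000), (ds/dtau, dt/dtau) = (-1.016471, 0.942857); Gamma_sss = 0.000000, Gamma_sst = 0.000000, Gamma_stt = 0.169412, Gamma_tss = 0.000000, Gamma_tst = -0.277778, Gamma_ttt = 0.000000; k2 = (-1.016471, 0.942857, -0.150604, -0.532437)
  k3: at (s, t) = (0.898353, -0.405714), (ds/dtau, dt/dtau) = (-1.015060, 0.946756); Gamma_sss = 0.000000, Gamma_sst = 0.000000, Gamma_stt = 0.169489, Gamma_tss = 0.000000, Gamma_tst = -0.277651, Gamma_ttt = 0.000000; k3 = (-1.015060, 0.946756, -0.151921, -0.533653)
  k4: at (s, t) = (0.796988, -0.310649), (ds/dtau, dt/dtau) = (-1.030384, 0.893269); Gamma_sss = 0.000000, Gamma_sst = 0.000000, Gamma_stt = 0.174259, Gamma_tss = 0.000000, Gamma_tst = -0.270050, Gamma_ttt = 0.000000; k4 = (-1.030384, 0.893269, -0.139047, -0.497115)
  Y <- Y + (h/6)(k1 + 2k2 + 2k3 + k4): s = 0.7969, t = -0.3109, ds/dtau = -1.0303, dt/dtau = 0.8933
step 2:
  k1: at (s, t) = (0.796885, -0.310917), (ds/dtau, dt/dtau) = (-1.030293, 0.893309); Gamma_sss = 0.000000, Gamma_sst = 0.000000, Gamma_stt = 0.174264, Gamma_tss = 0.000000, Gamma_tst = -0.270043, Gamma_ttt = 0.000000; k1 = (-1.030293, 0.893309, -0.139063, -0.497079)
  k2: at (s, t) = (0.693856, -0.221586), (ds/dtau, dt/dtau) = (-1.044200, 0.843601); Gamma_sss = 0.000000, Gamma_sst = 0.000000, Gamma_stt = 0.179113, Gamma_tss = 0.000000, Gamma_tst = -0.262733, Gamma_ttt = 0.000000; k2 = (-1.044200, 0.843601, -0.127468, -0.462877)
  k3: at (s, t) = (0.692465, -0.226557), (ds/dtau, dt/dtau) = (-1.043040, 0.847022); Gamma_sss = 0.000000, Gamma_sst = 0.000000, Gamma_stt = 0.179178, Gamma_tss = 0.000000, Gamma_tst = -0.262637, Gamma_ttt = 0.000000; k3 = (-1.043040, 0.847022, -0.128551, -0.464068)
  k4: at (s, t) = (0.588277, -0.141512), (ds/dtau, dt/dtau) = (-1.056004, 0.800496); Gamma_sss = 0.000000, Gamma_sst = 0.000000, Gamma_stt = 0.184081, Gamma_tss = 0.000000, Gamma_tst = -0.255642, Gamma_ttt = 0.000000; k4 = (-1.056004, 0.800496, -0.117958, -0.432201)
  Y <- Y + (h/6)(k1 + 2k2 + 2k3 + k4): s = 0.5882, t = -0.1417, ds/dtau = -1.0559, dt/dtau = 0.8005
step 3:
  k1: at (s, t) = (0.588193, -0.141748), (ds/dtau, dt/dtau) = (-1.055929, 0.800537); Gamma_sss = 0.000000, Gamma_sst = 0.000000, Gamma_stt = 0.184085, Gamma_tss = 0.000000, Gamma_tst = -0.255636, Gamma_ttt = 0.000000; k1 = (-1.055929, 0.800537, -0.117973, -0.432184)
  k2: at (s, t) = (0.482600, -0.061695), (ds/dtau, dt/dtau) = (-1.067726, 0.757319); Gamma_sss = 0.000000, Gamma_sst = 0.000000, Gamma_stt = 0.189054, Gamma_tss = 0.000000, Gamma_tst = -0.248917, Gamma_ttt = 0.000000; k2 = (-1.067726, 0.757319, -0.108428, -0.402553)
  k3: at (s, t) = (0.481420, -0.066017), (ds/dtau, dt/dtau) = (-1.066772, 0.760282); Gamma_sss = 0.000000, Gamma_sst = 0.000000, Gamma_stt = 0.189110, Gamma_tss = 0.000000, Gamma_tst = -0.248844, Gamma_ttt = 0.000000; k3 = (-1.066772, 0.760282, -0.109311, -0.403648)
  k4: at (s, t) = (0.374838, 0.010308), (ds/dtau, dt/dtau) = (-1.077791, 0.719807); Gamma_sss = 0.000000, Gamma_sst = 0.000000, Gamma_stt = 0.194125, Gamma_tss = 0.000000, Gamma_tst = -0.242415, Gamma_ttt = 0.000000; k4 = (-1.077791, 0.719807, -0.100581, -0.376131)
  Y <- Y + (h/6)(k1 + 2k2 + 2k3 + k4): s = 0.3748, t = 0.0101, ds/dtau = -1.0777, dt/dtau = 0.7198

Answer: s = 0.3748, t = 0.0101, ds/dtau = -1.0777, dt/dtau = 0.7198


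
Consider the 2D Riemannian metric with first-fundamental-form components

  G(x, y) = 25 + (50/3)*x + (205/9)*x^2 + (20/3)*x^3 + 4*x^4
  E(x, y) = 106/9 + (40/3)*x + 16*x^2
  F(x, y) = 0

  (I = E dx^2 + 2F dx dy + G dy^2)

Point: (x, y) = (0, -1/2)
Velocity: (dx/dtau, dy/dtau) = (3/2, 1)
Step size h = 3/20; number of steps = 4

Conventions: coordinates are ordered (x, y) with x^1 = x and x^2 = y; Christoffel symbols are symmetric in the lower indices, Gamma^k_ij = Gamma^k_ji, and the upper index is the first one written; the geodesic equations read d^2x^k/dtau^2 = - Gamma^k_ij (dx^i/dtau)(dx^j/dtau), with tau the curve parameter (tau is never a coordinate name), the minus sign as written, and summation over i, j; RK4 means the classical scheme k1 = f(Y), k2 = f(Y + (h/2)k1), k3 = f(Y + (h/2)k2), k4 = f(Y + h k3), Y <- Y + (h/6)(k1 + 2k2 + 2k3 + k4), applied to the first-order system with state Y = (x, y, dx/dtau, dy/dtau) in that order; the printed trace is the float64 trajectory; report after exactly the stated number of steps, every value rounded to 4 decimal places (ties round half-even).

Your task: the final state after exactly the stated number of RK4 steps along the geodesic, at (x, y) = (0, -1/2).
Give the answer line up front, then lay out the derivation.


Answer: x = 0.7847, y = -0.0826, dx/dtau = 1.1234, dy/dtau = 0.4398

f(Y) = (dx/dtau, dy/dtau, -Gamma^x_ij Y'^i Y'^j, -Gamma^y_ij Y'^i Y'^j) with the Gammas evaluated at the stage position; h = 0.150000; intermediate values shown to 6 dp
step 0: x = 0.0000, y = -0.5000, dx/dtau = 1.5000, dy/dtau = 1.0000
step 1:
  k1: at (x, y) = (0.000000, -0.500000), (dx/dtau, dy/dtau) = (1.500000, 1.000000); Gamma_xxx = 0.566038, Gamma_xxy = 0.000000, Gamma_xyy = -0.707547, Gamma_yxx = 0.000000, Gamma_yxy = 0.333333, Gamma_yyy = 0.000000; k1 = (1.500000, 1.000000, -0.566038, -1.000000)
  k2: at (x, y) = (0.112500, -0.425000), (dx/dtau, dy/dtau) = (1.457547, 0.925000); Gamma_xxx = 0.628078, Gamma_xxy = 0.000000, Gamma_xyy = -0.818513, Gamma_yxx = 0.000000, Gamma_yxy = 0.406051, Gamma_yyy = 0.000000; k2 = (1.457547, 0.925000, -0.633976, -1.094901)
  k3: at (x, y) = (0.109316, -0.430625), (dx/dtau, dy/dtau) = (1.452452, 0.917882); Gamma_xxx = 0.626798, Gamma_xxy = 0.000000, Gamma_xyy = -0.815793, Gamma_yxx = 0.000000, Gamma_yxy = 0.404129, Gamma_yyy = 0.000000; k3 = (1.452452, 0.917882, -0.634992, -1.077552)
  k4: at (x, y) = (0.217868, -0.362318), (dx/dtau, dy/dtau) = (1.404751, 0.838367); Gamma_xxx = 0.657457, Gamma_xxy = 0.000000, Gamma_xyy = -0.897108, Gamma_yxx = 0.000000, Gamma_yxy = 0.465027, Gamma_yyy = 0.000000; k4 = (1.404751, 0.838367, -0.666837, -1.095322)
  Y <- Y + (h/6)(k1 + 2k2 + 2k3 + k4): x = 0.2181, y = -0.3619, dx/dtau = 1.4057, dy/dtau = 0.8390
step 2:
  k1: at (x, y) = (0.218119, -0.361897), (dx/dtau, dy/dtau) = (1.405730, 0.838994); Gamma_xxx = 0.657500, Gamma_xxy = 0.000000, Gamma_xyy = -0.897272, Gamma_yxx = 0.000000, Gamma_yxy = 0.465156, Gamma_yyy = 0.000000; k1 = (1.405730, 0.838994, -0.667671, -1.097210)
  k2: at (x, y) = (0.323548, -0.298972), (dx/dtau, dy/dtau) = (1.355654, 0.756704); Gamma_xxx = 0.666609, Gamma_xxy = 0.000000, Gamma_xyy = -0.958020, Gamma_yxx = 0.000000, Gamma_yxy = 0.515056, Gamma_yyy = 0.000000; k2 = (1.355654, 0.756704, -0.676531, -1.056719)
  k3: at (x, y) = (0.319793, -0.305144), (dx/dtau, dy/dtau) = (1.354990, 0.759740); Gamma_xxx = 0.666556, Gamma_xxy = 0.000000, Gamma_xyy = -0.956095, Gamma_yxx = 0.000000, Gamma_yxy = 0.513434, Gamma_yyy = 0.000000; k3 = (1.354990, 0.759740, -0.671932, -1.057099)
  k4: at (x, y) = (0.421367, -0.247936), (dx/dtau, dy/dtau) = (1.304940, 0.680429); Gamma_xxx = 0.662582, Gamma_xxy = 0.000000, Gamma_xyy = -1.003377, Gamma_yxx = 0.000000, Gamma_yxy = 0.553397, Gamma_yyy = 0.000000; k4 = (1.304940, 0.680429, -0.663742, -0.982744)
  Y <- Y + (h/6)(k1 + 2k2 + 2k3 + k4): x = 0.4214, y = -0.2481, dx/dtau = 1.3050, dy/dtau = 0.6813
step 3:
  k1: at (x, y) = (0.421418, -0.248089), (dx/dtau, dy/dtau) = (1.305021, 0.681305); Gamma_xxx = 0.662577, Gamma_xxy = 0.000000, Gamma_xyy = -1.003399, Gamma_yxx = 0.000000, Gamma_yxy = 0.553415, Gamma_yyy = 0.000000; k1 = (1.305021, 0.681305, -0.662669, -0.984101)
  k2: at (x, y) = (0.519294, -0.196991), (dx/dtau, dy/dtau) = (1.255321, 0.607497); Gamma_xxx = 0.650640, Gamma_xxy = 0.000000, Gamma_xyy = -1.041809, Gamma_yxx = 0.000000, Gamma_yxy = 0.584535, Gamma_yyy = 0.000000; k2 = (1.255321, 0.607497, -0.640817, -0.891537)
  k3: at (x, y) = (0.515567, -0.202527), (dx/dtau, dy/dtau) = (1.256960, 0.614439); Gamma_xxx = 0.651201, Gamma_xxy = 0.000000, Gamma_xyy = -1.040440, Gamma_yxx = 0.000000, Gamma_yxy = 0.583476, Gamma_yyy = 0.000000; k3 = (1.256960, 0.614439, -0.636062, -0.901267)
  k4: at (x, y) = (0.609962, -0.155923), (dx/dtau, dy/dtau) = (1.209612, 0.546115); Gamma_xxx = 0.635107, Gamma_xxy = 0.000000, Gamma_xyy = -1.073443, Gamma_yxx = 0.000000, Gamma_yxy = 0.607409, Gamma_yyy = 0.000000; k4 = (1.209612, 0.546115, -0.609119, -0.802492)
  Y <- Y + (h/6)(k1 + 2k2 + 2k3 + k4): x = 0.6099, y = -0.1563, dx/dtau = 1.2094, dy/dtau = 0.5470
step 4:
  k1: at (x, y) = (0.609898, -0.156307), (dx/dtau, dy/dtau) = (1.209383, 0.547000); Gamma_xxx = 0.635119, Gamma_xxy = 0.000000, Gamma_xyy = -1.073422, Gamma_yxx = 0.000000, Gamma_yxy = 0.607394, Gamma_yyy = 0.000000; k1 = (1.209383, 0.547000, -0.607752, -0.803621)
  k2: at (x, y) = (0.700601, -0.115282), (dx/dtau, dy/dtau) = (1.163801, 0.486728); Gamma_xxx = 0.617007, Gamma_xxy = 0.000000, Gamma_xyy = -1.102800, Gamma_yxx = 0.000000, Gamma_yxy = 0.625102, Gamma_yyy = 0.000000; k2 = (1.163801, 0.486728, -0.574437, -0.708183)
  k3: at (x, y) = (0.697183, -0.119802), (dx/dtau, dy/dtau) = (1.166300, 0.493886); Gamma_xxx = 0.617721, Gamma_xxy = 0.000000, Gamma_xyy = -1.101720, Gamma_yxx = 0.000000, Gamma_yxy = 0.624521, Gamma_yyy = 0.000000; k3 = (1.166300, 0.493886, -0.571523, -0.719472)
  k4: at (x, y) = (0.784843, -0.082224), (dx/dtau, dy/dtau) = (1.123654, 0.439079); Gamma_xxx = 0.598921, Gamma_xxy = 0.000000, Gamma_xyy = -1.128969, Gamma_yxx = 0.000000, Gamma_yxy = 0.637403, Gamma_yyy = 0.000000; k4 = (1.123654, 0.439079, -0.538542, -0.628955)
  Y <- Y + (h/6)(k1 + 2k2 + 2k3 + k4): x = 0.7847, y = -0.0826, dx/dtau = 1.1234, dy/dtau = 0.4398


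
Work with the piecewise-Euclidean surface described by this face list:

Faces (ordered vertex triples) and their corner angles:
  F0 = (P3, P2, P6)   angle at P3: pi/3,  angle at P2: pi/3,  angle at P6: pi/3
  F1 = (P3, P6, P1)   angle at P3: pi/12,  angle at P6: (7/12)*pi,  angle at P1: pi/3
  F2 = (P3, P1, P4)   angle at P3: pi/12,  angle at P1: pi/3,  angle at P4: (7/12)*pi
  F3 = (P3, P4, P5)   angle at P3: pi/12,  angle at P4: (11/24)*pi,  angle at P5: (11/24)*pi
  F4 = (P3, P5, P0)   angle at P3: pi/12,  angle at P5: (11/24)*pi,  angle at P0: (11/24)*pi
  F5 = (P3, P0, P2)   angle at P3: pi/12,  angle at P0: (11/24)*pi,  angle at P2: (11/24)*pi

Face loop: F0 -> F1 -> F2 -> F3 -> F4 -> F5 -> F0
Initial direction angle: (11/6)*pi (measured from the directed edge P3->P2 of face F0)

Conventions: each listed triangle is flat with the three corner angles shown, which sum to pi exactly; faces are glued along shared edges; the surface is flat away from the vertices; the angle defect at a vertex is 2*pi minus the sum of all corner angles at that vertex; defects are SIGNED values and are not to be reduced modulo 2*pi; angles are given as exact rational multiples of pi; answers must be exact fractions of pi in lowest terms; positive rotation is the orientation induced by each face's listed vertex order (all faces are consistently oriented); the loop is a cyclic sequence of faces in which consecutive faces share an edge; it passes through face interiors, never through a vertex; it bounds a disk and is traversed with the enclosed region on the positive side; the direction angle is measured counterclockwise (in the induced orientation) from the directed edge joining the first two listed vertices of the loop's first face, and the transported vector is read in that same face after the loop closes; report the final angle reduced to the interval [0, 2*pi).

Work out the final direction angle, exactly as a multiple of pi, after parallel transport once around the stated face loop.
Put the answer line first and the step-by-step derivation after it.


Answer: final direction angle = (13/12)*pi

enclosed vertex P3: corner angles sum to (3/4)*pi, defect = 2*pi - (3/4)*pi = (5/4)*pi
holonomy = initial angle + sum of enclosed defects (mod 2*pi), positive in the induced orientation
final angle = (11/6)*pi + (5/4)*pi = (13/12)*pi (mod 2*pi)


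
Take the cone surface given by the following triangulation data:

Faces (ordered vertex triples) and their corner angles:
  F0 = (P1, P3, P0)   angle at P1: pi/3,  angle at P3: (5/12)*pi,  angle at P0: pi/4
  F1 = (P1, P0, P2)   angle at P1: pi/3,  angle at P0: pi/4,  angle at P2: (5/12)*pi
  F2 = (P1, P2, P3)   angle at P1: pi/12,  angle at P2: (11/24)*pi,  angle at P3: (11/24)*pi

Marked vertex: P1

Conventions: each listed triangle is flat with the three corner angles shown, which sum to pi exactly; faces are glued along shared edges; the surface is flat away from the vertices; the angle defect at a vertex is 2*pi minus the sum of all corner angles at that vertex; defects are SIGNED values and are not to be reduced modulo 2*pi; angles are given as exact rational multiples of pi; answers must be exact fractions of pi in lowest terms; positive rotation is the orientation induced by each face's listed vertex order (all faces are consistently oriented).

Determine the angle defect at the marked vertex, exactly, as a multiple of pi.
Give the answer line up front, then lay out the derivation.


Answer: defect(P1) = (5/4)*pi

Sum of corner angles at P1: (3/4)*pi
defect = 2*pi - (3/4)*pi


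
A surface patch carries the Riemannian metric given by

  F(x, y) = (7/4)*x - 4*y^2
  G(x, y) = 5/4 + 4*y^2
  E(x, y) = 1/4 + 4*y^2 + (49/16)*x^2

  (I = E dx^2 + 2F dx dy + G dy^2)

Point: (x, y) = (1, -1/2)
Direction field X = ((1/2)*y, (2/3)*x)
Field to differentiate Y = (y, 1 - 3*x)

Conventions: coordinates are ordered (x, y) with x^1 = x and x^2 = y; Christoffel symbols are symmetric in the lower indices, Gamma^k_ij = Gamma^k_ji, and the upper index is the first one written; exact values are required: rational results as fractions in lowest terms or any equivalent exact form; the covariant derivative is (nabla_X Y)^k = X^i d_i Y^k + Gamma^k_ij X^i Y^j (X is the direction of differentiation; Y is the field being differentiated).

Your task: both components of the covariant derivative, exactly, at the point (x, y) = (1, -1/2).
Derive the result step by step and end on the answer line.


E = 69/16, F = 3/4, G = 9/4 at the point
E_x = 49/8, E_y = -4, F_x = 7/4, F_y = 4, G_x = 0, G_y = -4
EG - F^2 = 585/64;  g^inv = (64/585) * [[9/4, -3/4], [-3/4, 69/16]]
first-kind symbols [ij,l] = (1/2)(d_i g_jl + d_j g_il - d_l g_ij): [xx,x] = E_x/2 = 49/16, [xx,y] = F_x - E_y/2 = 15/4, [xy,x] = E_y/2 = -2, [xy,y] = G_x/2 = 0, [yy,x] = F_y - G_x/2 = 4, [yy,y] = G_y/2 = -2
Gamma^x_ij = (G*[ij,x] - F*[ij,y])/(EG - F^2), Gamma^y_ij = (E*[ij,y] - F*[ij,x])/(EG - F^2)
Gamma_xxx = 29/65, Gamma_xxy = -32/65, Gamma_xyy = 224/195, Gamma_yxx = 296/195, Gamma_yxy = 32/195, Gamma_yyy = -248/195
X = (-1/4, 2/3), Y = (-1/2, -2) at the point

Answer: (nabla_X Y)^x = -4171/4680, (nabla_X Y)^y = 2077/780


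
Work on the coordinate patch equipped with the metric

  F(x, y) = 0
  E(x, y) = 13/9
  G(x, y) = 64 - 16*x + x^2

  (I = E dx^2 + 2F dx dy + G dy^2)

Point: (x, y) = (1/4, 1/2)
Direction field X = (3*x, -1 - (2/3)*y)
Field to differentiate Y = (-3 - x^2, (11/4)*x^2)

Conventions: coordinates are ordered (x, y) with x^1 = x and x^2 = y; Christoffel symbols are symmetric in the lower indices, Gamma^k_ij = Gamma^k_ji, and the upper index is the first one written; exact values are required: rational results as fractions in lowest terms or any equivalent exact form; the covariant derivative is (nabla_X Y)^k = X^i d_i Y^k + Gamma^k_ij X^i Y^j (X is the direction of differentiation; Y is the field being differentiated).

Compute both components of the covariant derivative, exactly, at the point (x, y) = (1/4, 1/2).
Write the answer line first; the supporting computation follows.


Answer: (nabla_X Y)^x = -1335/832, (nabla_X Y)^y = 2903/5952

E = 13/9, F = 0, G = 961/16 at the point
E_x = 0, E_y = 0, F_x = 0, F_y = 0, G_x = -31/2, G_y = 0
EG - F^2 = 12493/144;  g^inv = (144/12493) * [[961/16, 0], [0, 13/9]]
first-kind symbols [ij,l] = (1/2)(d_i g_jl + d_j g_il - d_l g_ij): [xx,x] = E_x/2 = 0, [xx,y] = F_x - E_y/2 = 0, [xy,x] = E_y/2 = 0, [xy,y] = G_x/2 = -31/4, [yy,x] = F_y - G_x/2 = 31/4, [yy,y] = G_y/2 = 0
Gamma^x_ij = (G*[ij,x] - F*[ij,y])/(EG - F^2), Gamma^y_ij = (E*[ij,y] - F*[ij,x])/(EG - F^2)
Gamma_xxx = 0, Gamma_xxy = 0, Gamma_xyy = 279/52, Gamma_yxx = 0, Gamma_yxy = -4/31, Gamma_yyy = 0
X = (3/4, -4/3), Y = (-49/16, 11/64) at the point


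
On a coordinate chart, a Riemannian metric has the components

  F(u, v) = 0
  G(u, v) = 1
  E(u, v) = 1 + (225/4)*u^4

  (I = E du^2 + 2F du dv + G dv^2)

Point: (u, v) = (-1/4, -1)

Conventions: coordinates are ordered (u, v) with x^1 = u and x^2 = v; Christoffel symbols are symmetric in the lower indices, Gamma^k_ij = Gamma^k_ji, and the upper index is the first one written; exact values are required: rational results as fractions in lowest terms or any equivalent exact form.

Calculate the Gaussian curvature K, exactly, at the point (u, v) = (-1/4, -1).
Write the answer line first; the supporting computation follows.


Answer: K = 0

E = 1249/1024, F = 0, G = 1, EG - F^2 = 1249/1024 at the point
E_u = -225/64, E_v = 0, F_u = 0, F_v = 0, G_u = 0, G_v = 0
E_vv = 0, F_uv = 0, G_uu = 0
The intrinsic route: Brioschi's K = (det M1 - det M2)/(EG - F^2)^2.
M1 = [[-E_vv/2 + F_uv - G_uu/2, E_u/2, F_u - E_v/2], [F_v - G_u/2, E, F], [G_v/2, F, G]] = [[0, -225/128, 0], [0, 1249/1024, 0], [0, 0, 1]]; det M1 = 0
M2 = [[0, E_v/2, G_u/2], [E_v/2, E, F], [G_u/2, F, G]] = [[0, 0, 0], [0, 1249/1024, 0], [0, 0, 1]]; det M2 = 0
det M1 - det M2 = 0; K = 0 / (1249/1024)^2 = 0


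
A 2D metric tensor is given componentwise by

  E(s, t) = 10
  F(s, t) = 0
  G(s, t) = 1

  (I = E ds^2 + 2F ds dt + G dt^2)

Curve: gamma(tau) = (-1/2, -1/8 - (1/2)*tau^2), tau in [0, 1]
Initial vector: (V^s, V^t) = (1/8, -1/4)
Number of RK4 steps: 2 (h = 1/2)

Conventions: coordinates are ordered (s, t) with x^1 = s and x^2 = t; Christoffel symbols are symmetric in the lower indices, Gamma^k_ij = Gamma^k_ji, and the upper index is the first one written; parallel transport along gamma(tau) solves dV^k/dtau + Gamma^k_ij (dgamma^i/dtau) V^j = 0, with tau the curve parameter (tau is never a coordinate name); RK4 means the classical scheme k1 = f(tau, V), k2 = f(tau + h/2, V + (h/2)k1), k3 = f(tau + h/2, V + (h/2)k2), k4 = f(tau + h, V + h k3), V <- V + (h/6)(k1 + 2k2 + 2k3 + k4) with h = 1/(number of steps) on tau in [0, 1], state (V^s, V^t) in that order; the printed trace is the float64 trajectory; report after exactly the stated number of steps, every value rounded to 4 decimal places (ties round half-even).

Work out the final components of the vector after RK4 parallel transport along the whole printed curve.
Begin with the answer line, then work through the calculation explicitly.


Answer: V^s = 0.1250, V^t = -0.2500

gamma'(tau) = (0, -tau); f(tau, V)^k = -Gamma^k_ij(gamma(tau)) gamma'^i(tau) V^j; h = 1/2; intermediate values shown to 6 dp
curve data and Christoffel symbols at the stage parameters:
  tau = 0.000000: gamma = (-0.500000, -0.125000), gamma' = (0.000000, 0.000000); Gamma_sss = 0.000000, Gamma_sst = 0.000000, Gamma_stt = 0.000000, Gamma_tss = 0.000000, Gamma_tst = 0.000000, Gamma_ttt = 0.000000
  tau = 0.250000: gamma = (-0.500000, -0.156250), gamma' = (0.000000, -0.250000); Gamma_sss = 0.000000, Gamma_sst = 0.000000, Gamma_stt = 0.000000, Gamma_tss = 0.000000, Gamma_tst = 0.000000, Gamma_ttt = 0.000000
  tau = 0.500000: gamma = (-0.500000, -0.250000), gamma' = (0.000000, -0.500000); Gamma_sss = 0.000000, Gamma_sst = 0.000000, Gamma_stt = 0.000000, Gamma_tss = 0.000000, Gamma_tst = 0.000000, Gamma_ttt = 0.000000
  tau = 0.750000: gamma = (-0.500000, -0.406250), gamma' = (0.000000, -0.750000); Gamma_sss = 0.000000, Gamma_sst = 0.000000, Gamma_stt = 0.000000, Gamma_tss = 0.000000, Gamma_tst = 0.000000, Gamma_ttt = 0.000000
  tau = 1.000000: gamma = (-0.500000, -0.625000), gamma' = (0.000000, -1.000000); Gamma_sss = 0.000000, Gamma_sst = 0.000000, Gamma_stt = 0.000000, Gamma_tss = 0.000000, Gamma_tst = 0.000000, Gamma_ttt = 0.000000
step 0: V^s = 0.1250, V^t = -0.2500
step 1: k1 = (0.000000, 0.000000), k2 = (0.000000, 0.000000), k3 = (0.000000, 0.000000), k4 = (0.000000, 0.000000); V <- V + (h/6)(k1 + 2k2 + 2k3 + k4): V^s = 0.1250, V^t = -0.2500
step 2: k1 = (0.000000, 0.000000), k2 = (0.000000, 0.000000), k3 = (0.000000, 0.000000), k4 = (0.000000, 0.000000); V <- V + (h/6)(k1 + 2k2 + 2k3 + k4): V^s = 0.1250, V^t = -0.2500


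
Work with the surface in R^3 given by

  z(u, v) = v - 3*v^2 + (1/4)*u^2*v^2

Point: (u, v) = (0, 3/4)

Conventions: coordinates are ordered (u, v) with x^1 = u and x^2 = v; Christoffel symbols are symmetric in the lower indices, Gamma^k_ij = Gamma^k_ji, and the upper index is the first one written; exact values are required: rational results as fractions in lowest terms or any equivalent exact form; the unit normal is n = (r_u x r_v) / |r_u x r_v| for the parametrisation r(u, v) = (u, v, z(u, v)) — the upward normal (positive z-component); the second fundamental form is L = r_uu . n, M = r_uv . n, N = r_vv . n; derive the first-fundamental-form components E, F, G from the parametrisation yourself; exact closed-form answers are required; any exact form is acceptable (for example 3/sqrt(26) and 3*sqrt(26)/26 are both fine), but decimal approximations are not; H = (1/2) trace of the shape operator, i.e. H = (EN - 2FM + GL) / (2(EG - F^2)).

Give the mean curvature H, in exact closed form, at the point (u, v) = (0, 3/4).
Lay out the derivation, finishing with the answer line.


z_u = 0, z_v = -7/2, z_uu = 9/32, z_uv = 0, z_vv = -6
E = 1, F = 0, G = 53/4; answer radicand W^2 = 53/4
unnormalised second-form numerators: l = 9/32, m = 0, n = -6; L = l/sqrt(53/4), and similarly M = m/sqrt(W^2), N = n/sqrt(W^2)
H = (E*n - 2*F*m + G*l) / (2*(EG - F^2)*sqrt(W^2)); E*n - 2*F*m + G*l = -291/128, EG - F^2 = 53/4, so H = (-291/3392)/sqrt(53/4)

Answer: H = -291*sqrt(53)/89888


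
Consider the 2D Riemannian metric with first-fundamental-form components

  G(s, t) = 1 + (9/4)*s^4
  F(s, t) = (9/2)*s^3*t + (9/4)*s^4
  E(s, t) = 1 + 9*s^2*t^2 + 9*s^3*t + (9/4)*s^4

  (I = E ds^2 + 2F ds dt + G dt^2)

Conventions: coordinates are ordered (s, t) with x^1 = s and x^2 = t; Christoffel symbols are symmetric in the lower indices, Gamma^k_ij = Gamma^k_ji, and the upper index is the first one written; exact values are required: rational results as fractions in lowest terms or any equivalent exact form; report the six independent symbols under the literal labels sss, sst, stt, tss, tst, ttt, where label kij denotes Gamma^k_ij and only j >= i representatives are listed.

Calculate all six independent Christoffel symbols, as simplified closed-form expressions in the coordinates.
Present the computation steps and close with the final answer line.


E = 1 + 9*s^2*t^2 + 9*s^3*t + (9/4)*s^4; F = (9/2)*s^3*t + (9/4)*s^4; G = 1 + (9/4)*s^4
Gamma^k_ij = (1/2) g^{kl} (d_i g_jl + d_j g_il - d_l g_ij), with g^inv = (1/(EG-F^2)) [[G, -F], [-F, E]]
first partials: E_s = 18*s*t^2 + 27*s^2*t + 9*s^3, E_t = 18*s^2*t + 9*s^3, F_s = (27/2)*s^2*t + 9*s^3, F_t = (9/2)*s^3, G_s = 9*s^3, G_t = 0
D = EG - F^2 = 1 + 9*s^2*t^2 + 9*s^3*t + (9/2)*s^4
expanded: Gamma^s_ss = (G E_s - 2F F_s + F E_t)/(2D), Gamma^s_st = (G E_t - F G_s)/(2D), Gamma^s_tt = (2G F_t - G G_s - F G_t)/(2D), Gamma^t_ss = (2E F_s - E E_t - F E_s)/(2D), Gamma^t_st = (E G_s - F E_t)/(2D), Gamma^t_tt = (E G_t - 2F F_t + F G_s)/(2D); substitute and cancel common factors

Answer: Gamma_sss = (9*s^3 + 27*s^2*t + 18*s*t^2)/(9*s^4 + 18*s^3*t + 18*s^2*t^2 + 2), Gamma_sst = (9*s^3 + 18*s^2*t)/(9*s^4 + 18*s^3*t + 18*s^2*t^2 + 2), Gamma_stt = 0, Gamma_tss = (9*s^3 + 9*s^2*t)/(9*s^4 + 18*s^3*t + 18*s^2*t^2 + 2), Gamma_tst = 9*s^3/(9*s^4 + 18*s^3*t + 18*s^2*t^2 + 2), Gamma_ttt = 0


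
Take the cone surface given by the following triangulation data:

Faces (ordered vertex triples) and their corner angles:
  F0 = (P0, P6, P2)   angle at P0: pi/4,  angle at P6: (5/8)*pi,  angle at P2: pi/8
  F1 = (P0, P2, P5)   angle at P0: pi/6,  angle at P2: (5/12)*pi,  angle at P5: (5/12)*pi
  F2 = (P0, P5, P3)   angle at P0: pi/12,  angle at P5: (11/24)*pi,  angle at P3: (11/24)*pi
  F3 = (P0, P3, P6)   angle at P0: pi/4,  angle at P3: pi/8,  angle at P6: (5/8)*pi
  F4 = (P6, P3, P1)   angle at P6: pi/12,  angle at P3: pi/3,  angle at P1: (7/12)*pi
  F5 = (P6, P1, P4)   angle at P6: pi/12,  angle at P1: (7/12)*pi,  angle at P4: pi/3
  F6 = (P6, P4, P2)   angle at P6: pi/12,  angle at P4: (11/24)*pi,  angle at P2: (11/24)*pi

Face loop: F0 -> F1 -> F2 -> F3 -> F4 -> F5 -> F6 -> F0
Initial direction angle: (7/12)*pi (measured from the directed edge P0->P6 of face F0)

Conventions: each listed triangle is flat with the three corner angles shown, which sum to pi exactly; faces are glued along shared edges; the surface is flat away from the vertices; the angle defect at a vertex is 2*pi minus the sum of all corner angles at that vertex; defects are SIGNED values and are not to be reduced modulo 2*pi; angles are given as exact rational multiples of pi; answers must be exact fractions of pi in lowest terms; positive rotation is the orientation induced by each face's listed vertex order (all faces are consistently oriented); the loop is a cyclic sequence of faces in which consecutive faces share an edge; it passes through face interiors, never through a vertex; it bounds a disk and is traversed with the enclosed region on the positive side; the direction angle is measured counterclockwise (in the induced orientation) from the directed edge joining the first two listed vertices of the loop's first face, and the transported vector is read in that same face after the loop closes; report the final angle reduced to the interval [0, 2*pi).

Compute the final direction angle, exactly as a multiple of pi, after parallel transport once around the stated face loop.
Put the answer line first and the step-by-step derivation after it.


Answer: final direction angle = pi/3

enclosed vertex P0: corner angles sum to (3/4)*pi, defect = 2*pi - (3/4)*pi = (5/4)*pi
enclosed vertex P6: corner angles sum to (3/2)*pi, defect = 2*pi - (3/2)*pi = pi/2
summing the enclosed defects onto the initial angle, mod 2*pi in the induced orientation:
final angle = (7/12)*pi + (7/4)*pi = pi/3 (mod 2*pi)


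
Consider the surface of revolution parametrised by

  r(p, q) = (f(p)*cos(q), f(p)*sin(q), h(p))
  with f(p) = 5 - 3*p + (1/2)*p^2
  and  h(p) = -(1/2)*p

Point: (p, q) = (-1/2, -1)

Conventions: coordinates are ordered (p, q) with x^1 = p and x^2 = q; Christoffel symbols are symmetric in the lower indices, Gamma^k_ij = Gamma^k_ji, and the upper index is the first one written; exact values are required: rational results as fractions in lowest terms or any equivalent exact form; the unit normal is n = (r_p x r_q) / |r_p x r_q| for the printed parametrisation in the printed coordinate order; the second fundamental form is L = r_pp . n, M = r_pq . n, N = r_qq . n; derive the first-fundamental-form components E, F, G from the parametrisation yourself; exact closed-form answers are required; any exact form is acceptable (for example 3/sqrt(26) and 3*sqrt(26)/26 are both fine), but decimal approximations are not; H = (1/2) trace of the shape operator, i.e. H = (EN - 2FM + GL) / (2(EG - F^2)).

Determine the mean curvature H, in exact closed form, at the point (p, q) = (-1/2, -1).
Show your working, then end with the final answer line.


f = 53/8, f' = -7/2, f'' = 1, h' = -1/2, h'' = 0
E = 25/2, F = 0, G = 2809/64; answer radicand W^2 = 25/2
unnormalised second-form numerators: l = 1/2, m = 0, n = -53/16; L = l/sqrt(25/2), and similarly M = m/sqrt(W^2), N = n/sqrt(W^2)
H = (E*n - 2*F*m + G*l) / (2*(EG - F^2)*sqrt(W^2)); E*n - 2*F*m + G*l = -2491/128, EG - F^2 = 70225/128, so H = (-47/2650)/sqrt(25/2)

Answer: H = -47*sqrt(2)/13250


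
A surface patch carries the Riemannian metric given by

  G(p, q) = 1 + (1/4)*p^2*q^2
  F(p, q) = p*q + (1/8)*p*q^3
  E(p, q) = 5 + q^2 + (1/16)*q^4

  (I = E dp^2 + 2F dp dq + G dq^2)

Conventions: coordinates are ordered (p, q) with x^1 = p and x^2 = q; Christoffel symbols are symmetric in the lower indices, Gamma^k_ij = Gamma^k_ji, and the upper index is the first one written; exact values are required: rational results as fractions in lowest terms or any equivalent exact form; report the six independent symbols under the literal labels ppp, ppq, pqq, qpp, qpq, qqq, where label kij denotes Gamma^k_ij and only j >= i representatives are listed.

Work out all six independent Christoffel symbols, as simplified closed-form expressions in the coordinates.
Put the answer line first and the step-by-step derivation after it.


Answer: Gamma_ppp = 0, Gamma_ppq = (2*q^3 + 16*q)/(4*p^2*q^2 + q^4 + 16*q^2 + 80), Gamma_pqq = (2*p*q^2 + 16*p)/(4*p^2*q^2 + q^4 + 16*q^2 + 80), Gamma_qpp = 0, Gamma_qpq = 4*p*q^2/(4*p^2*q^2 + q^4 + 16*q^2 + 80), Gamma_qqq = 4*p^2*q/(4*p^2*q^2 + q^4 + 16*q^2 + 80)

E = 5 + q^2 + (1/16)*q^4; F = p*q + (1/8)*p*q^3; G = 1 + (1/4)*p^2*q^2
Gamma^k_ij = (1/2) g^{kl} (d_i g_jl + d_j g_il - d_l g_ij), with g^inv = (1/(EG-F^2)) [[G, -F], [-F, E]]
first partials: E_p = 0, E_q = 2*q + (1/4)*q^3, F_p = q + (1/8)*q^3, F_q = p + (3/8)*p*q^2, G_p = (1/2)*p*q^2, G_q = (1/2)*p^2*q
D = EG - F^2 = 5 + q^2 + (1/16)*q^4 + (1/4)*p^2*q^2
expanded: Gamma^p_pp = (G E_p - 2F F_p + F E_q)/(2D), Gamma^p_pq = (G E_q - F G_p)/(2D), Gamma^p_qq = (2G F_q - G G_p - F G_q)/(2D), Gamma^q_pp = (2E F_p - E E_q - F E_p)/(2D), Gamma^q_pq = (E G_p - F E_q)/(2D), Gamma^q_qq = (E G_q - 2F F_q + F G_p)/(2D); substitute and cancel common factors


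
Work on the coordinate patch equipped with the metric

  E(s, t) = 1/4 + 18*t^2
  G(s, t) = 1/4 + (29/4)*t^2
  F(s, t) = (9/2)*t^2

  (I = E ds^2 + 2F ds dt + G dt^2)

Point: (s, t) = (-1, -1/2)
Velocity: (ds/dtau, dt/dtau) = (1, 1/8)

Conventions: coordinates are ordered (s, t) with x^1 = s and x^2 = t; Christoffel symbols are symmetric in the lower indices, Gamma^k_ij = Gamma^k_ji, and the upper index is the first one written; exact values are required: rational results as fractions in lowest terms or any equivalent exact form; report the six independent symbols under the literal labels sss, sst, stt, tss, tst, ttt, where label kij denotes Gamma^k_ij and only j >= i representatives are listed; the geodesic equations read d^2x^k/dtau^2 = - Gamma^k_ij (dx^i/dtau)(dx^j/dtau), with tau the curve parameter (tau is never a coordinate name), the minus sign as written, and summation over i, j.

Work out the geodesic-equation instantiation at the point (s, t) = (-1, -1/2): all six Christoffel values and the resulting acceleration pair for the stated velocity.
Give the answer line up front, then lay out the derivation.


Answer: Gamma_sss = -108/91, Gamma_sst = -198/91, Gamma_stt = -111/182, Gamma_tss = 456/91, Gamma_tst = 108/91, Gamma_ttt = -389/273; accelerations (d^2s/dtau^2, d^2t/dtau^2) = (20271/11648, -92347/17472)

E = 19/4, F = 9/8, G = 33/16 at the point
E_s = 0, E_t = -18, F_s = 0, F_t = -9/2, G_s = 0, G_t = -29/4
EG - F^2 = 273/32;  g^inv = (32/273) * [[33/16, -9/8], [-9/8, 19/4]]
first-kind symbols [ij,l] = (1/2)(d_i g_jl + d_j g_il - d_l g_ij): [ss,s] = E_s/2 = 0, [ss,t] = F_s - E_t/2 = 9, [st,s] = E_t/2 = -9, [st,t] = G_s/2 = 0, [tt,s] = F_t - G_s/2 = -9/2, [tt,t] = G_t/2 = -29/8
Gamma^s_ij = (G*[ij,s] - F*[ij,t])/(EG - F^2), Gamma^t_ij = (E*[ij,t] - F*[ij,s])/(EG - F^2)
Gamma_sss = -108/91, Gamma_sst = -198/91, Gamma_stt = -111/182, Gamma_tss = 456/91, Gamma_tst = 108/91, Gamma_ttt = -389/273
d^2s/dtau^2 = -(Gamma_sss*(1)^2 + 2*Gamma_sst*(1)*(1/8) + Gamma_stt*(1/8)^2) = 20271/11648
d^2t/dtau^2 = -(Gamma_tss*(1)^2 + 2*Gamma_tst*(1)*(1/8) + Gamma_ttt*(1/8)^2) = -92347/17472


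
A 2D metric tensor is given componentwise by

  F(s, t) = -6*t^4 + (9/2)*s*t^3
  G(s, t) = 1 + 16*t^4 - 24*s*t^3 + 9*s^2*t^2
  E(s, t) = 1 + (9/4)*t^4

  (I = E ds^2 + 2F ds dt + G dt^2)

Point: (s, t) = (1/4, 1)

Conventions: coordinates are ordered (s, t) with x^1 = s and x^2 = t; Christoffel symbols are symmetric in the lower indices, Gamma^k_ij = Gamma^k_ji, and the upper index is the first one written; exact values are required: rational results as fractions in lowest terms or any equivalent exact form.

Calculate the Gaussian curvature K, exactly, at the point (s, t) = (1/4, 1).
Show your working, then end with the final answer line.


E = 13/4, F = -39/8, G = 185/16, EG - F^2 = 221/16 at the point
E_s = 0, E_t = 9, F_s = 9/2, F_t = -165/8, G_s = -39/2, G_t = 377/8
E_tt = 27, F_st = 27/2, G_ss = 18
The intrinsic route: Brioschi's K = (det M1 - det M2)/(EG - F^2)^2.
M1 = [[-E_tt/2 + F_st - G_ss/2, E_s/2, F_s - E_t/2], [F_t - G_s/2, E, F], [G_t/2, F, G]] = [[-9, 0, 0], [-87/8, 13/4, -39/8], [377/16, -39/8, 185/16]]; det M1 = -1989/16
M2 = [[0, E_t/2, G_s/2], [E_t/2, E, F], [G_s/2, F, G]] = [[0, 9/2, -39/4], [9/2, 13/4, -39/8], [-39/4, -39/8, 185/16]]; det M2 = -1845/16
det M1 - det M2 = -9; K = -9 / (221/16)^2 = -2304/48841

Answer: K = -2304/48841


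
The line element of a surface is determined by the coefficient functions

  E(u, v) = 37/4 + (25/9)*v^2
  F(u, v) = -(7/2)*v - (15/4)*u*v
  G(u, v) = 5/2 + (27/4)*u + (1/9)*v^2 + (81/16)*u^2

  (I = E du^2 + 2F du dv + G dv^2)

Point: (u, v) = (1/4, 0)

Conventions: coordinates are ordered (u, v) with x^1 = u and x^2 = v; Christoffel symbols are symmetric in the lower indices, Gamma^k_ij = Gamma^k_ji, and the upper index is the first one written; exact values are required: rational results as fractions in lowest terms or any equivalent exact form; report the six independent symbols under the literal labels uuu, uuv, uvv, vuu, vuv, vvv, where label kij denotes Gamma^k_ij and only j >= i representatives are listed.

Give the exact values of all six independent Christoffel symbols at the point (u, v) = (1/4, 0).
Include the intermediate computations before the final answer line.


E = 37/4, F = 0, G = 1153/256 at the point
E_u = 0, E_v = 0, F_u = 0, F_v = -71/16, G_u = 297/32, G_v = 0
EG - F^2 = 42661/1024;  g^inv = (1024/42661) * [[1153/256, 0], [0, 37/4]]
first-kind symbols [ij,l] = (1/2)(d_i g_jl + d_j g_il - d_l g_ij): [uu,u] = E_u/2 = 0, [uu,v] = F_u - E_v/2 = 0, [uv,u] = E_v/2 = 0, [uv,v] = G_u/2 = 297/64, [vv,u] = F_v - G_u/2 = -581/64, [vv,v] = G_v/2 = 0
Gamma^u_ij = (G*[ij,u] - F*[ij,v])/(EG - F^2), Gamma^v_ij = (E*[ij,v] - F*[ij,u])/(EG - F^2)

Answer: Gamma_uuu = 0, Gamma_uuv = 0, Gamma_uvv = -581/592, Gamma_vuu = 0, Gamma_vuv = 1188/1153, Gamma_vvv = 0


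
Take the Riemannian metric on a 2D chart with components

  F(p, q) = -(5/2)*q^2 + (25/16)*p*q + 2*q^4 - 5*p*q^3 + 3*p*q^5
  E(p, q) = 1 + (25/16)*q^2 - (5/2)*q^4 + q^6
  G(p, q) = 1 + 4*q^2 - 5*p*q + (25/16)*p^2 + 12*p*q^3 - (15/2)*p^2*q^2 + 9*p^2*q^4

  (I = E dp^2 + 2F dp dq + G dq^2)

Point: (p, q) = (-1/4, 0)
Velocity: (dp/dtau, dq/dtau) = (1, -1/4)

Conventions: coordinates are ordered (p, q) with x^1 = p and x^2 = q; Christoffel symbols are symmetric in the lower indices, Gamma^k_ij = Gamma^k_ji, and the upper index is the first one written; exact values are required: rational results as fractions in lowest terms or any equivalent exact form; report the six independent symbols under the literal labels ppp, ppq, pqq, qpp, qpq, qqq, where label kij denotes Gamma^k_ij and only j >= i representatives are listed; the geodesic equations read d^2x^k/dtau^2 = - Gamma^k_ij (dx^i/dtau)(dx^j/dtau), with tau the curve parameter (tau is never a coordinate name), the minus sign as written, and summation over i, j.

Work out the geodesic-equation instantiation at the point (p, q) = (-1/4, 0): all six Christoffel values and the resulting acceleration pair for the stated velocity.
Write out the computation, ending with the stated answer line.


E = 1, F = 0, G = 281/256 at the point
E_p = 0, E_q = 0, F_p = 0, F_q = -25/64, G_p = -25/32, G_q = 5/4
EG - F^2 = 281/256;  g^inv = (256/281) * [[281/256, 0], [0, 1]]
first-kind symbols [ij,l] = (1/2)(d_i g_jl + d_j g_il - d_l g_ij): [pp,p] = E_p/2 = 0, [pp,q] = F_p - E_q/2 = 0, [pq,p] = E_q/2 = 0, [pq,q] = G_p/2 = -25/64, [qq,p] = F_q - G_p/2 = 0, [qq,q] = G_q/2 = 5/8
Gamma^p_ij = (G*[ij,p] - F*[ij,q])/(EG - F^2), Gamma^q_ij = (E*[ij,q] - F*[ij,p])/(EG - F^2)
Gamma_ppp = 0, Gamma_ppq = 0, Gamma_pqq = 0, Gamma_qpp = 0, Gamma_qpq = -100/281, Gamma_qqq = 160/281
d^2p/dtau^2 = -(Gamma_ppp*(1)^2 + 2*Gamma_ppq*(1)*(-1/4) + Gamma_pqq*(-1/4)^2) = 0
d^2q/dtau^2 = -(Gamma_qpp*(1)^2 + 2*Gamma_qpq*(1)*(-1/4) + Gamma_qqq*(-1/4)^2) = -60/281

Answer: Gamma_ppp = 0, Gamma_ppq = 0, Gamma_pqq = 0, Gamma_qpp = 0, Gamma_qpq = -100/281, Gamma_qqq = 160/281; accelerations (d^2p/dtau^2, d^2q/dtau^2) = (0, -60/281)


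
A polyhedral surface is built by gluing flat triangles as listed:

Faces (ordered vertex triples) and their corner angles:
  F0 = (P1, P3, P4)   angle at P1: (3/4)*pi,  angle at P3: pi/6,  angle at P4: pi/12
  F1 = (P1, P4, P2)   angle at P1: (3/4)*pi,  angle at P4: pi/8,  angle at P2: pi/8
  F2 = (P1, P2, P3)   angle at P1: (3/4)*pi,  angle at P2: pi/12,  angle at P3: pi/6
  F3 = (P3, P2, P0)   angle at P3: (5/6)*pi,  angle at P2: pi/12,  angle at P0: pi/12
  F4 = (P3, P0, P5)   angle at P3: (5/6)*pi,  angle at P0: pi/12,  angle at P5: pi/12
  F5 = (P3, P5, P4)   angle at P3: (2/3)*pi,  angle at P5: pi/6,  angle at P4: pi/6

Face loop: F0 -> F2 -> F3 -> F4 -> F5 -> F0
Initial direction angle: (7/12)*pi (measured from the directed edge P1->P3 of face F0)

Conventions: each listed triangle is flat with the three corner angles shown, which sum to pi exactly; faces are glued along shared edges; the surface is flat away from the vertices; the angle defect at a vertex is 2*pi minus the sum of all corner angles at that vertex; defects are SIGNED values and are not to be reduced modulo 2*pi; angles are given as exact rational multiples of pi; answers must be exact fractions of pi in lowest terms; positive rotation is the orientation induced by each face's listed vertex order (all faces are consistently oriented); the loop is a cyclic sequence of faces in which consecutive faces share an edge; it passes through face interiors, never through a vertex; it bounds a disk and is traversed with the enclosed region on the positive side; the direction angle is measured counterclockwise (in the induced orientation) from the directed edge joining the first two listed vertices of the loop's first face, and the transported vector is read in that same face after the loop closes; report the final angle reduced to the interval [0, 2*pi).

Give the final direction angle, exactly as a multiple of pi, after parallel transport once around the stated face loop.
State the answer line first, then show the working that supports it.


Answer: final direction angle = (23/12)*pi

enclosed vertex P3: corner angles sum to (8/3)*pi, defect = 2*pi - (8/3)*pi = (-2/3)*pi
transport around the loop rotates by the sum of enclosed defects; add to the initial angle mod 2*pi
final angle = (7/12)*pi - (2/3)*pi = (23/12)*pi (mod 2*pi)


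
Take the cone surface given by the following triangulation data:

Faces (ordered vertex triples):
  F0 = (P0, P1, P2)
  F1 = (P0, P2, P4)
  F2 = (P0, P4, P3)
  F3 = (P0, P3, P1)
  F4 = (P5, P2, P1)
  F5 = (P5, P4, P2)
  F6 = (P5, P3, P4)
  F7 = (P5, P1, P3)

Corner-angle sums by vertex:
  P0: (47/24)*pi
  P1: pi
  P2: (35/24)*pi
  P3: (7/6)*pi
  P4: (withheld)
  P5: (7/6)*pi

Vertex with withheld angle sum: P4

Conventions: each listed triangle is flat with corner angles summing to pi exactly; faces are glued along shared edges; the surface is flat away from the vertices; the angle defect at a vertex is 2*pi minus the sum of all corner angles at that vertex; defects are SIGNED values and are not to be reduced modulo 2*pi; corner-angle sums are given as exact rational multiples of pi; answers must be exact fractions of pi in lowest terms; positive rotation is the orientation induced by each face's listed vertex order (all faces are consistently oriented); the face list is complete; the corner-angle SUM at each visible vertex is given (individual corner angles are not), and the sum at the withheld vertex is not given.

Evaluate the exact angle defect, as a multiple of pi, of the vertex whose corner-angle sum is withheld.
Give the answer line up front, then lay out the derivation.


Answer: defect(P4) = (3/4)*pi

V = 6, E = 12, F = 8; chi = V - E + F = 2
Gauss-Bonnet: total defect = 2*pi*chi = 4*pi; visible defects sum to (13/4)*pi
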